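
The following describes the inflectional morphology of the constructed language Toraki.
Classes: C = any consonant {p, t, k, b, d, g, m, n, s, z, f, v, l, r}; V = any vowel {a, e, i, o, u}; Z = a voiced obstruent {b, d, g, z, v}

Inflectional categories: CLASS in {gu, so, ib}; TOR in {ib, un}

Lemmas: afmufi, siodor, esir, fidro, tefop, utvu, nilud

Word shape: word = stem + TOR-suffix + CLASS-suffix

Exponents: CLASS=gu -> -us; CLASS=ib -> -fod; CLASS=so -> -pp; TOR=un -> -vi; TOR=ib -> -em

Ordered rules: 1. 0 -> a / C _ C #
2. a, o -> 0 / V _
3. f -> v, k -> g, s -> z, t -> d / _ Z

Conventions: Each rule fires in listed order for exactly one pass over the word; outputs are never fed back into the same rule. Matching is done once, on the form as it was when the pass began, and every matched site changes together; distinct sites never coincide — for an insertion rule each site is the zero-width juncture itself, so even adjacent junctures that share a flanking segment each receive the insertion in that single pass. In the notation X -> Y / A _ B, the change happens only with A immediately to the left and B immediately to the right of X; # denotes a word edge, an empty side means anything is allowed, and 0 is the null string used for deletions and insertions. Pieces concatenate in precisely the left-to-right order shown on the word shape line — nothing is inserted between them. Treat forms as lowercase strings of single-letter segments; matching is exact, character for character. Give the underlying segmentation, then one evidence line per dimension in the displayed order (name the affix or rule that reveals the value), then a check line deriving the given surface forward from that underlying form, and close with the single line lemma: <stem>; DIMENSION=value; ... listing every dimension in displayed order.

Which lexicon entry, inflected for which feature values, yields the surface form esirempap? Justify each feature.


underlying: esir-em-pp
CLASS=so - signalled by the affix -pp
TOR=ib - signalled by the affix -em
check: esirempp -> esirempap -> esirempap -> esirempap
lemma: esir; CLASS=so; TOR=ib


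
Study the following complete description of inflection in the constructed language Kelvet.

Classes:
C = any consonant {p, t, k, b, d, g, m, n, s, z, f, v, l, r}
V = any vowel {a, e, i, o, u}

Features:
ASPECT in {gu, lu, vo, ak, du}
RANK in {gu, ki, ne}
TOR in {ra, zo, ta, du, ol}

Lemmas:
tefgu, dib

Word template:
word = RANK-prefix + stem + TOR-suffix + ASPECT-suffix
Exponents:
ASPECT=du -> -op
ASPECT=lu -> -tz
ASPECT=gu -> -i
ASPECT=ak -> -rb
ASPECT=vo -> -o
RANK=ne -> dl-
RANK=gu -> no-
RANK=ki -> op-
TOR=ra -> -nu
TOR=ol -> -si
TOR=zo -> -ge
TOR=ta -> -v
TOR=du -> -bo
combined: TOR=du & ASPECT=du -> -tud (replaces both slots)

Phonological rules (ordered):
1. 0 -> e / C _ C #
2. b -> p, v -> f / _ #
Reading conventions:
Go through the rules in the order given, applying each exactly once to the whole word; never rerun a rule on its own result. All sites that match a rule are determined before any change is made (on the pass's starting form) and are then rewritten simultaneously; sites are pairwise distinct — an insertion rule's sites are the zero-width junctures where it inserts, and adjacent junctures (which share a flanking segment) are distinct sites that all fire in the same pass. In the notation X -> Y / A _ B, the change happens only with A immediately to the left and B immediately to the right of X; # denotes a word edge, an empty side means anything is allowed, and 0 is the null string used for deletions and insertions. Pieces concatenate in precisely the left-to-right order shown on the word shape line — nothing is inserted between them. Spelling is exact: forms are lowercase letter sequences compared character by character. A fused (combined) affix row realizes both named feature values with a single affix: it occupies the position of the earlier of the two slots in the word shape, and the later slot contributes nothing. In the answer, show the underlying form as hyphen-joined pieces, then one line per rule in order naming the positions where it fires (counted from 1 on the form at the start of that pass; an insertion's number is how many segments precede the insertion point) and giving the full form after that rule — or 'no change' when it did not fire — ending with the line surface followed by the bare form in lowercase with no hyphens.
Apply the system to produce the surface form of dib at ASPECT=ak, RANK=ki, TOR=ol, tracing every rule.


underlying: op-dib-si-rb
1. 0 -> e / C _ C #: inserts after position(s) 8: opdibsireb
2. b -> p, v -> f / _ #: fires at position(s) 10: opdibsirep
surface: opdibsirep


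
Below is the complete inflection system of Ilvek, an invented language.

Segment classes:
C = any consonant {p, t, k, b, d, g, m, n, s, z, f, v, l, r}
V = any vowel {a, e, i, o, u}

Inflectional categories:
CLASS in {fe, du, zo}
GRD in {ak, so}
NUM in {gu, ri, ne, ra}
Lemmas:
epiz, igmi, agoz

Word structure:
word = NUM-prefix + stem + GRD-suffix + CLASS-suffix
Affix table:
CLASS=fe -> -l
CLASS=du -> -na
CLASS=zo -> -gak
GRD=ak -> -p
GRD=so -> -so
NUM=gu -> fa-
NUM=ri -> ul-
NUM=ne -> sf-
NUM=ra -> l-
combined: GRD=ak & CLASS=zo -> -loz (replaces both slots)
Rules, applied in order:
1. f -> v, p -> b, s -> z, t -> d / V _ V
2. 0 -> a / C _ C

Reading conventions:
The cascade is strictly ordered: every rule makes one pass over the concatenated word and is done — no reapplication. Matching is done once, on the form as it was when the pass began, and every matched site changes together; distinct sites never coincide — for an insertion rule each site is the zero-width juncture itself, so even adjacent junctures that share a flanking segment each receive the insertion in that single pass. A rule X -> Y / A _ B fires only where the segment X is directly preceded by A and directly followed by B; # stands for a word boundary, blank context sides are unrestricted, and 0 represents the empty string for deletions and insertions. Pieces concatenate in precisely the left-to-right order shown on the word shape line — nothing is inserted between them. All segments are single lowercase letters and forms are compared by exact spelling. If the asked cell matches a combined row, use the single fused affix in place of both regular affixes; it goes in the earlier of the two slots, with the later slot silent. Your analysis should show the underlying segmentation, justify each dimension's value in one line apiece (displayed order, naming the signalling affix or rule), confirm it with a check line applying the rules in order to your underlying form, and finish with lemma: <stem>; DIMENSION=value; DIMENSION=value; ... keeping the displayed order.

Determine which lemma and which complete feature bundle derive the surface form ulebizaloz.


underlying: ul-epiz-loz
CLASS=zo - signalled by the combined affix row
GRD=ak - signalled by the combined affix row
NUM=ri - signalled by the affix ul-
check: ulepizloz -> ulebizloz -> ulebizaloz
lemma: epiz; CLASS=zo; GRD=ak; NUM=ri


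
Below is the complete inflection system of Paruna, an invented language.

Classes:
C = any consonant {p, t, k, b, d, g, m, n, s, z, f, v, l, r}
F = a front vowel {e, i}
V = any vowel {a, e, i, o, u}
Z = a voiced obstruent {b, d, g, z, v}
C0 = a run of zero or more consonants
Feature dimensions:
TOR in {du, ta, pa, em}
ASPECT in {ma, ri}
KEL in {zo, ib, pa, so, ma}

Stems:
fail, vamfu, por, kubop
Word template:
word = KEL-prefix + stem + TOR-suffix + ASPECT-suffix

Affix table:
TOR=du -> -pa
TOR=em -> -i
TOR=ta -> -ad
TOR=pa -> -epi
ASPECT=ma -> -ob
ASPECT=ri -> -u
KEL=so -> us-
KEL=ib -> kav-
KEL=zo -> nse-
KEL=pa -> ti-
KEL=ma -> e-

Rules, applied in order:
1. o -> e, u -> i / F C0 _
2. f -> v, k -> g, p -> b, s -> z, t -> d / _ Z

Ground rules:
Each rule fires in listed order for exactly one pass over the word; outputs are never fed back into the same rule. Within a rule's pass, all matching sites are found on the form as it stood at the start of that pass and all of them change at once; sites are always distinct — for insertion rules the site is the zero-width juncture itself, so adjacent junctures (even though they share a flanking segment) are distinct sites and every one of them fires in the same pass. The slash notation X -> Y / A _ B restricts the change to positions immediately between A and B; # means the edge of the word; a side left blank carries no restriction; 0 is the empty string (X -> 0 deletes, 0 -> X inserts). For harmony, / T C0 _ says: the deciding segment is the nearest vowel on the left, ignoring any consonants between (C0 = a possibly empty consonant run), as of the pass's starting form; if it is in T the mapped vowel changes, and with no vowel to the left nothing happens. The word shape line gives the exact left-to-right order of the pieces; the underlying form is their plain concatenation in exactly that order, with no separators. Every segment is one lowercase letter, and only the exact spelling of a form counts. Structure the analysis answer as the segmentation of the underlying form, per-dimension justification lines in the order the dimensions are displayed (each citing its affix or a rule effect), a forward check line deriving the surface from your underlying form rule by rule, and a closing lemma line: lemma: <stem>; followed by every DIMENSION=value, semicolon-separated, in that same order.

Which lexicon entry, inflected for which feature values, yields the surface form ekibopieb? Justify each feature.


underlying: e-kubop-i-ob
TOR=em - signalled by the affix -i
ASPECT=ma - signalled by the affix -ob
KEL=ma - signalled by the affix e-
check: ekubopiob -> ekibopieb -> ekibopieb
lemma: kubop; TOR=em; ASPECT=ma; KEL=ma


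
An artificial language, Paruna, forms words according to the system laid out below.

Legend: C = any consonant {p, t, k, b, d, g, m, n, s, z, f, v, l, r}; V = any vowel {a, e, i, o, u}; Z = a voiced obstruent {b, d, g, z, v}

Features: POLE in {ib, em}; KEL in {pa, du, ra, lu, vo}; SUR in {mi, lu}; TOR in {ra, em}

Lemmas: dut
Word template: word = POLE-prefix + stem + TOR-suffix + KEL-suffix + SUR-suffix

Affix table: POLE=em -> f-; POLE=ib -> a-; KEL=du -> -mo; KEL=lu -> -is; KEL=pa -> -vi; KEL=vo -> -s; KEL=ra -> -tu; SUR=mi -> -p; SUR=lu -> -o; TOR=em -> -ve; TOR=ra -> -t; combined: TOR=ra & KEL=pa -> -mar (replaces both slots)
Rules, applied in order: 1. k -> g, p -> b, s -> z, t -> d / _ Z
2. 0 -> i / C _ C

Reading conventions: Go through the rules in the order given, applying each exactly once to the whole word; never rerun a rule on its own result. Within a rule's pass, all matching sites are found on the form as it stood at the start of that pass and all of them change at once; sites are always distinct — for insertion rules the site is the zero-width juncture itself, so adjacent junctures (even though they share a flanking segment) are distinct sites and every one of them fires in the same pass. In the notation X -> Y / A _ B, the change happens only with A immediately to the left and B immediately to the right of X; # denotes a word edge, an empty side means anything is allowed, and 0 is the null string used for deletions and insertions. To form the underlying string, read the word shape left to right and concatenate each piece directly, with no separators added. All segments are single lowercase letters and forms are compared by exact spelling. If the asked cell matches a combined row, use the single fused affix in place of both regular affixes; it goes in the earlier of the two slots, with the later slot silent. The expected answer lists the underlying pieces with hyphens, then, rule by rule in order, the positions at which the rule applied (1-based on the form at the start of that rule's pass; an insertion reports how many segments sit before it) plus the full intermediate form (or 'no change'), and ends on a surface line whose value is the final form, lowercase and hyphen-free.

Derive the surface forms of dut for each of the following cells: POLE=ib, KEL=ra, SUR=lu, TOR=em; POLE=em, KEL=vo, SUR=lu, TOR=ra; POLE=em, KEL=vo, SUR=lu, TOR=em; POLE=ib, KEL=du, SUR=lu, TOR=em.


cell POLE=ib, KEL=ra, SUR=lu, TOR=em:
underlying: a-dut-ve-tu-o
1. k -> g, p -> b, s -> z, t -> d / _ Z: fires at position(s) 4: adudvetuo
2. 0 -> i / C _ C: inserts after position(s) 4: adudivetuo
surface: adudivetuo

cell POLE=em, KEL=vo, SUR=lu, TOR=ra:
underlying: f-dut-t-s-o
1. k -> g, p -> b, s -> z, t -> d / _ Z: no change
2. 0 -> i / C _ C: inserts after position(s) 1, 4, 5: fidutitiso
surface: fidutitiso

cell POLE=em, KEL=vo, SUR=lu, TOR=em:
underlying: f-dut-ve-s-o
1. k -> g, p -> b, s -> z, t -> d / _ Z: fires at position(s) 4: fdudveso
2. 0 -> i / C _ C: inserts after position(s) 1, 4: fidudiveso
surface: fidudiveso

cell POLE=ib, KEL=du, SUR=lu, TOR=em:
underlying: a-dut-ve-mo-o
1. k -> g, p -> b, s -> z, t -> d / _ Z: fires at position(s) 4: adudvemoo
2. 0 -> i / C _ C: inserts after position(s) 4: adudivemoo
surface: adudivemoo


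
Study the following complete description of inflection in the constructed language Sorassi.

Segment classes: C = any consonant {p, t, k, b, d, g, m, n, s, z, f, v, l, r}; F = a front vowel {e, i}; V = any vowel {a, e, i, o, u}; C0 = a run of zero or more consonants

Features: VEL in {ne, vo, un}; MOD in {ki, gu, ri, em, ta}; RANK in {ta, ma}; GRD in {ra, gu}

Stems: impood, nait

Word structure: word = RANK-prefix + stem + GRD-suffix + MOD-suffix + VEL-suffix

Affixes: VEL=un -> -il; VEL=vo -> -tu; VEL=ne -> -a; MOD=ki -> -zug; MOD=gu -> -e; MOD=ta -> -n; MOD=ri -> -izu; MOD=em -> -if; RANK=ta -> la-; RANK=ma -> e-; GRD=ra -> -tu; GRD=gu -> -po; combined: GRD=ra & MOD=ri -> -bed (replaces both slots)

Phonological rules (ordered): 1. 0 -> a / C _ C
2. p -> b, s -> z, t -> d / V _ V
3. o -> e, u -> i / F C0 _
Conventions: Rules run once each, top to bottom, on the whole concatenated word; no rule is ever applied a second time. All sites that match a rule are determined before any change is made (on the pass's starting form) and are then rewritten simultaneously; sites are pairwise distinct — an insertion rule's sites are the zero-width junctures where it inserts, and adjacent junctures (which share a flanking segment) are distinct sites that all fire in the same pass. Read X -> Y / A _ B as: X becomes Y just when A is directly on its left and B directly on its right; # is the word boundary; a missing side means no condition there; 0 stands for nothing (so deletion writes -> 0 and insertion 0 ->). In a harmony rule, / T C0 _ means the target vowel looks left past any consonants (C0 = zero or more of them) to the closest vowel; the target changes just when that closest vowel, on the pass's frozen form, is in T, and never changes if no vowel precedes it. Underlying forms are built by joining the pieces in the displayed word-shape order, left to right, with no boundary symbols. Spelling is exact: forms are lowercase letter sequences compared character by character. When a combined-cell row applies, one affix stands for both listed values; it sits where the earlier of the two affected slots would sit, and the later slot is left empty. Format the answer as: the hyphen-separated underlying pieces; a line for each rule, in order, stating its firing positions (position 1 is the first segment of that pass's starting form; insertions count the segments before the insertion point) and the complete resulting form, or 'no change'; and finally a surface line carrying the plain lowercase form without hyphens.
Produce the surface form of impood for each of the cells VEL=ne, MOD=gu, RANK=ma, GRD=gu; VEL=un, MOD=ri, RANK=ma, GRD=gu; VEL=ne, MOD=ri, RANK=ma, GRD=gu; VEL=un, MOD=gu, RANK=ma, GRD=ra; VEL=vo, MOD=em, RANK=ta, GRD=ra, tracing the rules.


cell VEL=ne, MOD=gu, RANK=ma, GRD=gu:
underlying: e-impood-po-e-a
1. 0 -> a / C _ C: inserts after position(s) 3, 7: eimapoodapoea
2. p -> b, s -> z, t -> d / V _ V: fires at position(s) 5, 10: eimaboodaboea
3. o -> e, u -> i / F C0 _: no change
surface: eimaboodaboea

cell VEL=un, MOD=ri, RANK=ma, GRD=gu:
underlying: e-impood-po-izu-il
1. 0 -> a / C _ C: inserts after position(s) 3, 7: eimapoodapoizuil
2. p -> b, s -> z, t -> d / V _ V: fires at position(s) 5, 10: eimaboodaboizuil
3. o -> e, u -> i / F C0 _: fires at position(s) 14: eimaboodaboiziil
surface: eimaboodaboiziil

cell VEL=ne, MOD=ri, RANK=ma, GRD=gu:
underlying: e-impood-po-izu-a
1. 0 -> a / C _ C: inserts after position(s) 3, 7: eimapoodapoizua
2. p -> b, s -> z, t -> d / V _ V: fires at position(s) 5, 10: eimaboodaboizua
3. o -> e, u -> i / F C0 _: fires at position(s) 14: eimaboodaboizia
surface: eimaboodaboizia

cell VEL=un, MOD=gu, RANK=ma, GRD=ra:
underlying: e-impood-tu-e-il
1. 0 -> a / C _ C: inserts after position(s) 3, 7: eimapoodatueil
2. p -> b, s -> z, t -> d / V _ V: fires at position(s) 5, 10: eimaboodadueil
3. o -> e, u -> i / F C0 _: no change
surface: eimaboodadueil

cell VEL=vo, MOD=em, RANK=ta, GRD=ra:
underlying: la-impood-tu-if-tu
1. 0 -> a / C _ C: inserts after position(s) 4, 8, 12: laimapoodatuifatu
2. p -> b, s -> z, t -> d / V _ V: fires at position(s) 6, 11, 16: laimaboodaduifadu
3. o -> e, u -> i / F C0 _: no change
surface: laimaboodaduifadu


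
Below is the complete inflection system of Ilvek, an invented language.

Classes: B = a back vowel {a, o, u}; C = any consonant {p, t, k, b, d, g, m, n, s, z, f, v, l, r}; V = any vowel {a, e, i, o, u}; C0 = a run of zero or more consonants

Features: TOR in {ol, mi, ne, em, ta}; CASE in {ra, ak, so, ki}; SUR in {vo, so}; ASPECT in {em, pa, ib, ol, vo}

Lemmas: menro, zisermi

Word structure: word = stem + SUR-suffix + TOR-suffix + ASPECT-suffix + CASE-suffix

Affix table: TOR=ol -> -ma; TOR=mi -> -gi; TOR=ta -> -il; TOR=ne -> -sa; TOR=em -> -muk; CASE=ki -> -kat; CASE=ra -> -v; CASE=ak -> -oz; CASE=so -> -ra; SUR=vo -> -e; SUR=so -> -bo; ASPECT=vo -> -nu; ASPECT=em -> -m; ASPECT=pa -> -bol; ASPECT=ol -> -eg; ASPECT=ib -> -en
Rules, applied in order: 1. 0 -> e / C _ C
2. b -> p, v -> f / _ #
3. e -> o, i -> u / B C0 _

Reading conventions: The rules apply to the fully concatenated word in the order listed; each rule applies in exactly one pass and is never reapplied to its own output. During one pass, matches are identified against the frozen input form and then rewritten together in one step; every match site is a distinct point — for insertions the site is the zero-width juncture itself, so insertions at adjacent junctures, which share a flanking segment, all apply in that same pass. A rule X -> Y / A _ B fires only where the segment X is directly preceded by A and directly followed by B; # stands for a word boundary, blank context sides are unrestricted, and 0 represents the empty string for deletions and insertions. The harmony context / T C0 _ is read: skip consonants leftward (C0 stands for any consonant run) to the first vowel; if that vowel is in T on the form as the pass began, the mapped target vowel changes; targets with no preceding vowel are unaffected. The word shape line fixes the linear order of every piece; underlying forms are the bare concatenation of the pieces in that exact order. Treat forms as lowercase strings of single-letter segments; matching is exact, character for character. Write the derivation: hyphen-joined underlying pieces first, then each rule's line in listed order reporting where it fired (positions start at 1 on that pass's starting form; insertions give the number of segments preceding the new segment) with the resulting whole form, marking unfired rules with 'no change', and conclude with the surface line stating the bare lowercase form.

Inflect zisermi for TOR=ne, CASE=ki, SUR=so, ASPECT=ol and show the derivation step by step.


underlying: zisermi-bo-sa-eg-kat
1. 0 -> e / C _ C: inserts after position(s) 5, 13: ziseremibosaegekat
2. b -> p, v -> f / _ #: no change
3. e -> o, i -> u / B C0 _: fires at position(s) 13: ziseremibosaogekat
surface: ziseremibosaogekat


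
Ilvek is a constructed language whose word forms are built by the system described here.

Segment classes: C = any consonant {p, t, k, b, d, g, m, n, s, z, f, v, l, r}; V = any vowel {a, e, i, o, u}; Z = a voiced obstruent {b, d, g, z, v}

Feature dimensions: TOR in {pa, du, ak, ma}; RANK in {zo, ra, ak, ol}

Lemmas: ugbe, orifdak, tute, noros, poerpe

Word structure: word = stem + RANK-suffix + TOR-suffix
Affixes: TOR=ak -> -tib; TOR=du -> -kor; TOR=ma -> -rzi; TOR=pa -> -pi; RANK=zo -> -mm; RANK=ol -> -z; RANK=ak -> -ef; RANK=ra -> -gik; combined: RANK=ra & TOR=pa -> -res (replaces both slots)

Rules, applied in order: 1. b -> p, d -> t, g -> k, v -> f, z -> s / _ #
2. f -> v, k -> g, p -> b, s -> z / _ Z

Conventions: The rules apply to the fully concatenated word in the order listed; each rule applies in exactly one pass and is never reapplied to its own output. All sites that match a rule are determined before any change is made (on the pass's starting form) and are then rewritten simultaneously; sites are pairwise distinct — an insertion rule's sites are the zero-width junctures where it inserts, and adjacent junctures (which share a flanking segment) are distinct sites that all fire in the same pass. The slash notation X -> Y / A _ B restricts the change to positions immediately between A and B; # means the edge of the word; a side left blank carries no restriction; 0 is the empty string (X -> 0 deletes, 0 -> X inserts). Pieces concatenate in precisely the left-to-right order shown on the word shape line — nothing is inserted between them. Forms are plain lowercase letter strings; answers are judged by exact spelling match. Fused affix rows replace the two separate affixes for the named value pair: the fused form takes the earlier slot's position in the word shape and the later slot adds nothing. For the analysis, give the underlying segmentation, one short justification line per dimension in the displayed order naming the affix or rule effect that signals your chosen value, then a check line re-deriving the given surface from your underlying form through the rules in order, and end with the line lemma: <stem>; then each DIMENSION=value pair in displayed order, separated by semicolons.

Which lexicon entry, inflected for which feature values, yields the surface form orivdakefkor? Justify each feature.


underlying: orifdak-ef-kor
TOR=du - signalled by the affix -kor
RANK=ak - signalled by the affix -ef
check: orifdakefkor -> orifdakefkor -> orivdakefkor
lemma: orifdak; TOR=du; RANK=ak


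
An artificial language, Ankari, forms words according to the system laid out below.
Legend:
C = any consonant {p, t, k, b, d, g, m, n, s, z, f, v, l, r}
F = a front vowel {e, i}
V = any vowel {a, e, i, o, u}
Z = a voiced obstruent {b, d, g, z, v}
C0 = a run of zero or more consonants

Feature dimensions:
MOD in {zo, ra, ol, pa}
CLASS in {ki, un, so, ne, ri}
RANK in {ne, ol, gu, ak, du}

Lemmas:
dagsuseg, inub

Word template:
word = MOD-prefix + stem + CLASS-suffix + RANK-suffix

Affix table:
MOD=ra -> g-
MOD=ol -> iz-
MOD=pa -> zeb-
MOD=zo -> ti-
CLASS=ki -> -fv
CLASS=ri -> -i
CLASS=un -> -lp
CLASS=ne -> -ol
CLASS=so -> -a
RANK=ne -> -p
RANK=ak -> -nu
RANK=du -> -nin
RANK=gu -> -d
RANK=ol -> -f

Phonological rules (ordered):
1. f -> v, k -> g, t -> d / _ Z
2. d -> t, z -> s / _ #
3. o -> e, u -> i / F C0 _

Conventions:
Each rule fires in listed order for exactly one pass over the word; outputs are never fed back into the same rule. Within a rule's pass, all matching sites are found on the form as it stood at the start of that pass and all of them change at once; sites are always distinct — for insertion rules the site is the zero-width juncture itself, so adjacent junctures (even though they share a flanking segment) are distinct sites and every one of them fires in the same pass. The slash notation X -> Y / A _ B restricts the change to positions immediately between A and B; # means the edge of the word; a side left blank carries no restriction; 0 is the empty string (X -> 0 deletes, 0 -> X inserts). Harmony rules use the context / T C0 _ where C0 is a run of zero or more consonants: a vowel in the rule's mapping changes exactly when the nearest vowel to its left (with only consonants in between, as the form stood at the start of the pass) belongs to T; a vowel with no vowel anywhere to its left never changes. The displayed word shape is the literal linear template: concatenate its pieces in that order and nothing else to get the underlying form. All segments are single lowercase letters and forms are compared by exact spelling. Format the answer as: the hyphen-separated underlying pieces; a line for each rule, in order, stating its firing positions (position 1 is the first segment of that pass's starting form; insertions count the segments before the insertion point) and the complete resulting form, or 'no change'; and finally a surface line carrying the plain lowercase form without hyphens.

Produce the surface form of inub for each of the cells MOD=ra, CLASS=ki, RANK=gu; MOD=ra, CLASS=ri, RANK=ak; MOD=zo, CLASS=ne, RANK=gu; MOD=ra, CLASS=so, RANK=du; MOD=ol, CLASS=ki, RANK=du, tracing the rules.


cell MOD=ra, CLASS=ki, RANK=gu:
underlying: g-inub-fv-d
1. f -> v, k -> g, t -> d / _ Z: fires at position(s) 6: ginubvvd
2. d -> t, z -> s / _ #: fires at position(s) 8: ginubvvt
3. o -> e, u -> i / F C0 _: fires at position(s) 4: ginibvvt
surface: ginibvvt

cell MOD=ra, CLASS=ri, RANK=ak:
underlying: g-inub-i-nu
1. f -> v, k -> g, t -> d / _ Z: no change
2. d -> t, z -> s / _ #: no change
3. o -> e, u -> i / F C0 _: fires at position(s) 4, 8: ginibini
surface: ginibini

cell MOD=zo, CLASS=ne, RANK=gu:
underlying: ti-inub-ol-d
1. f -> v, k -> g, t -> d / _ Z: no change
2. d -> t, z -> s / _ #: fires at position(s) 9: tiinubolt
3. o -> e, u -> i / F C0 _: fires at position(s) 5: tiinibolt
surface: tiinibolt

cell MOD=ra, CLASS=so, RANK=du:
underlying: g-inub-a-nin
1. f -> v, k -> g, t -> d / _ Z: no change
2. d -> t, z -> s / _ #: no change
3. o -> e, u -> i / F C0 _: fires at position(s) 4: ginibanin
surface: ginibanin

cell MOD=ol, CLASS=ki, RANK=du:
underlying: iz-inub-fv-nin
1. f -> v, k -> g, t -> d / _ Z: fires at position(s) 7: izinubvvnin
2. d -> t, z -> s / _ #: no change
3. o -> e, u -> i / F C0 _: fires at position(s) 5: izinibvvnin
surface: izinibvvnin


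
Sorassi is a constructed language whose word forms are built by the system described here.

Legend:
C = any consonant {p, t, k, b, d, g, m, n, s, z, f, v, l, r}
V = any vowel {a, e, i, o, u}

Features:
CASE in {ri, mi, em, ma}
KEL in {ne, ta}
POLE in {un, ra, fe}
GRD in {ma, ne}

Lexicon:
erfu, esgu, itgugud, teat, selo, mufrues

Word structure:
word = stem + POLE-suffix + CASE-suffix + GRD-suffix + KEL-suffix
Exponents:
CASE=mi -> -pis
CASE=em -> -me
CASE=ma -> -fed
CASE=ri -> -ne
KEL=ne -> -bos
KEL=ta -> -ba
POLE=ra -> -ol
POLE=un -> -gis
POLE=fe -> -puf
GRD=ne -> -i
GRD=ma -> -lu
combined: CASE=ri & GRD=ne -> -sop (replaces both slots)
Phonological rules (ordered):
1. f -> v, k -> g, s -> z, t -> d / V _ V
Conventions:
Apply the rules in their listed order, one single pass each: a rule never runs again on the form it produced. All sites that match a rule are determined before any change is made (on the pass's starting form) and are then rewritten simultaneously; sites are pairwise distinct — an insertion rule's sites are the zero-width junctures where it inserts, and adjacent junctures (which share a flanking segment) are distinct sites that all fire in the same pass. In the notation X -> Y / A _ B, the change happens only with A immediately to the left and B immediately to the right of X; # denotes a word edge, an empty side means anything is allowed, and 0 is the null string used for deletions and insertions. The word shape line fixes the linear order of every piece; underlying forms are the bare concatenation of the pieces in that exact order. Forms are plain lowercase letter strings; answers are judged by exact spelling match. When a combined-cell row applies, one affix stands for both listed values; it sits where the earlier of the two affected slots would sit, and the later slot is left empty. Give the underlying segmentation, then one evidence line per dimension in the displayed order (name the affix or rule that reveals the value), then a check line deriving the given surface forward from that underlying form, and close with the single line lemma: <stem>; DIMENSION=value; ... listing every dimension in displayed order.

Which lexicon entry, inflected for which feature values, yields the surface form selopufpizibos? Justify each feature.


underlying: selo-puf-pis-i-bos
CASE=mi - signalled by the affix -pis
KEL=ne - signalled by the affix -bos
POLE=fe - signalled by the affix -puf
GRD=ne - signalled by the affix -i
check: selopufpisibos -> selopufpizibos
lemma: selo; CASE=mi; KEL=ne; POLE=fe; GRD=ne


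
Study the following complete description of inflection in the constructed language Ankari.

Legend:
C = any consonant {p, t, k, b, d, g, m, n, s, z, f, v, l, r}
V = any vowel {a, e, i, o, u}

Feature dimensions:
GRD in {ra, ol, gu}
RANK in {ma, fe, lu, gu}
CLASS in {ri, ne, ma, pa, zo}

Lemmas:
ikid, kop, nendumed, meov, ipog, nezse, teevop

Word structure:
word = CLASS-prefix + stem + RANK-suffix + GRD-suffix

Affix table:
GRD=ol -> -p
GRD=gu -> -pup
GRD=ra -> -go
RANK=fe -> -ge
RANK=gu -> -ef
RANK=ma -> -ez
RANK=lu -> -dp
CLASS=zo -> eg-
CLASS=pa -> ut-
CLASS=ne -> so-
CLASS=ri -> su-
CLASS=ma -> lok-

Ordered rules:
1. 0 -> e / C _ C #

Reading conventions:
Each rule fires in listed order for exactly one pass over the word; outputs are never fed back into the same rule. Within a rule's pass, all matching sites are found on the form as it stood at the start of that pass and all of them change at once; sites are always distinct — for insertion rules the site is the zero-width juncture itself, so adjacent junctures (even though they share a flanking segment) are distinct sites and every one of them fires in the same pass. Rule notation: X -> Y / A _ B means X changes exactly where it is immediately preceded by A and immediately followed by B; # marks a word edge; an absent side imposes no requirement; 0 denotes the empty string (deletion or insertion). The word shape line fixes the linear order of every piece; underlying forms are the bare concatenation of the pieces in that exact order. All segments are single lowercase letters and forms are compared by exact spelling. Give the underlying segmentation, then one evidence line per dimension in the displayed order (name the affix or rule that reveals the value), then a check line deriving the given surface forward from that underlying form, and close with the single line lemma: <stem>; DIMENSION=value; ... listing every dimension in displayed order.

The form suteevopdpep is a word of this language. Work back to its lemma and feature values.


underlying: su-teevop-dp-p
GRD=ol - signalled by the affix -p
RANK=lu - signalled by the affix -dp
CLASS=ri - signalled by the affix su-
check: suteevopdpp -> suteevopdpep
lemma: teevop; GRD=ol; RANK=lu; CLASS=ri


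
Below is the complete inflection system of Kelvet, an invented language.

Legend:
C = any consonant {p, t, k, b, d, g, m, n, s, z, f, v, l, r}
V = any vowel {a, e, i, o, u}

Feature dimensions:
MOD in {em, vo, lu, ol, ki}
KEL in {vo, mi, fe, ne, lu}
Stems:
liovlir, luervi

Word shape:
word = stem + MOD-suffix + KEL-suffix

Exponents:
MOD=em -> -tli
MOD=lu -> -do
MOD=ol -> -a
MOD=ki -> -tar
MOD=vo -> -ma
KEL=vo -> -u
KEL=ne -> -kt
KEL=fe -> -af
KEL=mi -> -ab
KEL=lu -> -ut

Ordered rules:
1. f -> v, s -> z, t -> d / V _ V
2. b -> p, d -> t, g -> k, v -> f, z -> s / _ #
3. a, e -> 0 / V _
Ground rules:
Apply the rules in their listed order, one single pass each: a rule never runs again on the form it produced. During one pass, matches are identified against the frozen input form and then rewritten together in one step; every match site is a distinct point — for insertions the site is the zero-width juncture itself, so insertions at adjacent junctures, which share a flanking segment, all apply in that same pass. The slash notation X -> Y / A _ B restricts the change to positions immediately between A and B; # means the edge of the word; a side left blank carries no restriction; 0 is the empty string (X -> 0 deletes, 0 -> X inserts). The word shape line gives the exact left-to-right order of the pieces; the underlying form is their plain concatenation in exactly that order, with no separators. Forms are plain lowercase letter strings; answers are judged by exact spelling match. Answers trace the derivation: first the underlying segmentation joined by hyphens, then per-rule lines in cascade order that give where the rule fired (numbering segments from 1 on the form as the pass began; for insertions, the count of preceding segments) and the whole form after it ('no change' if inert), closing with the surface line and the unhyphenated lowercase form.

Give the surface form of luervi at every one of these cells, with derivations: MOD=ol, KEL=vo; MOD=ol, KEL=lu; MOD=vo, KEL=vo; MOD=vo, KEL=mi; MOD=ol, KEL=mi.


cell MOD=ol, KEL=vo:
underlying: luervi-a-u
1. f -> v, s -> z, t -> d / V _ V: no change
2. b -> p, d -> t, g -> k, v -> f, z -> s / _ #: no change
3. a, e -> 0 / V _: fires at position(s) 3, 7: lurviu
surface: lurviu

cell MOD=ol, KEL=lu:
underlying: luervi-a-ut
1. f -> v, s -> z, t -> d / V _ V: no change
2. b -> p, d -> t, g -> k, v -> f, z -> s / _ #: no change
3. a, e -> 0 / V _: fires at position(s) 3, 7: lurviut
surface: lurviut

cell MOD=vo, KEL=vo:
underlying: luervi-ma-u
1. f -> v, s -> z, t -> d / V _ V: no change
2. b -> p, d -> t, g -> k, v -> f, z -> s / _ #: no change
3. a, e -> 0 / V _: fires at position(s) 3: lurvimau
surface: lurvimau

cell MOD=vo, KEL=mi:
underlying: luervi-ma-ab
1. f -> v, s -> z, t -> d / V _ V: no change
2. b -> p, d -> t, g -> k, v -> f, z -> s / _ #: fires at position(s) 10: luervimaap
3. a, e -> 0 / V _: fires at position(s) 3, 9: lurvimap
surface: lurvimap

cell MOD=ol, KEL=mi:
underlying: luervi-a-ab
1. f -> v, s -> z, t -> d / V _ V: no change
2. b -> p, d -> t, g -> k, v -> f, z -> s / _ #: fires at position(s) 9: luerviaap
3. a, e -> 0 / V _: fires at position(s) 3, 7, 8: lurvip
surface: lurvip


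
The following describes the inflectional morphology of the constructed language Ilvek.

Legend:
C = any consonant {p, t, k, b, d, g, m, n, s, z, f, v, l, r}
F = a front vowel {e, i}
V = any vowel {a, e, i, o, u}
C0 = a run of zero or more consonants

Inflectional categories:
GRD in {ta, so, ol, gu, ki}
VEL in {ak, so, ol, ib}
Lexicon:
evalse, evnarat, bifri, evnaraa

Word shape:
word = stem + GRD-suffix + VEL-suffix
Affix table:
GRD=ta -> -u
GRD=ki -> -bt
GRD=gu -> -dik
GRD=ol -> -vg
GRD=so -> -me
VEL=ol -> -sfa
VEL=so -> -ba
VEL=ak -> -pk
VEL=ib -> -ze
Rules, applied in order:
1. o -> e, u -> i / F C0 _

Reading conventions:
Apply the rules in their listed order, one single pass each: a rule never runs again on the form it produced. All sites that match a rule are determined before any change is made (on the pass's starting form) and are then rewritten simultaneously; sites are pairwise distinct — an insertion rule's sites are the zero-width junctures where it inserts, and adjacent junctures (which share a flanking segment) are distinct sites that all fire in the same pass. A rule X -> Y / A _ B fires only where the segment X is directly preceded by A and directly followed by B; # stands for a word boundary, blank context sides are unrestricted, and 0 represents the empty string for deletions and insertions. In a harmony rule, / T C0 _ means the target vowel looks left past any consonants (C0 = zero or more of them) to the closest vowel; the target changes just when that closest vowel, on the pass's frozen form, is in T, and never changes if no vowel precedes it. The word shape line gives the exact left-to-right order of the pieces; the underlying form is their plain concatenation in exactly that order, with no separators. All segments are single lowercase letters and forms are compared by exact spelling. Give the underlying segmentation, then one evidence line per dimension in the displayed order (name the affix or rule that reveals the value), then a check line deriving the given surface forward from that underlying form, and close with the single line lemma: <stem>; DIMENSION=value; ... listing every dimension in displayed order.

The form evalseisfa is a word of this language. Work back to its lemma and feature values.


underlying: evalse-u-sfa
GRD=ta - signalled by the affix -u
VEL=ol - signalled by the affix -sfa
check: evalseusfa -> evalseisfa
lemma: evalse; GRD=ta; VEL=ol


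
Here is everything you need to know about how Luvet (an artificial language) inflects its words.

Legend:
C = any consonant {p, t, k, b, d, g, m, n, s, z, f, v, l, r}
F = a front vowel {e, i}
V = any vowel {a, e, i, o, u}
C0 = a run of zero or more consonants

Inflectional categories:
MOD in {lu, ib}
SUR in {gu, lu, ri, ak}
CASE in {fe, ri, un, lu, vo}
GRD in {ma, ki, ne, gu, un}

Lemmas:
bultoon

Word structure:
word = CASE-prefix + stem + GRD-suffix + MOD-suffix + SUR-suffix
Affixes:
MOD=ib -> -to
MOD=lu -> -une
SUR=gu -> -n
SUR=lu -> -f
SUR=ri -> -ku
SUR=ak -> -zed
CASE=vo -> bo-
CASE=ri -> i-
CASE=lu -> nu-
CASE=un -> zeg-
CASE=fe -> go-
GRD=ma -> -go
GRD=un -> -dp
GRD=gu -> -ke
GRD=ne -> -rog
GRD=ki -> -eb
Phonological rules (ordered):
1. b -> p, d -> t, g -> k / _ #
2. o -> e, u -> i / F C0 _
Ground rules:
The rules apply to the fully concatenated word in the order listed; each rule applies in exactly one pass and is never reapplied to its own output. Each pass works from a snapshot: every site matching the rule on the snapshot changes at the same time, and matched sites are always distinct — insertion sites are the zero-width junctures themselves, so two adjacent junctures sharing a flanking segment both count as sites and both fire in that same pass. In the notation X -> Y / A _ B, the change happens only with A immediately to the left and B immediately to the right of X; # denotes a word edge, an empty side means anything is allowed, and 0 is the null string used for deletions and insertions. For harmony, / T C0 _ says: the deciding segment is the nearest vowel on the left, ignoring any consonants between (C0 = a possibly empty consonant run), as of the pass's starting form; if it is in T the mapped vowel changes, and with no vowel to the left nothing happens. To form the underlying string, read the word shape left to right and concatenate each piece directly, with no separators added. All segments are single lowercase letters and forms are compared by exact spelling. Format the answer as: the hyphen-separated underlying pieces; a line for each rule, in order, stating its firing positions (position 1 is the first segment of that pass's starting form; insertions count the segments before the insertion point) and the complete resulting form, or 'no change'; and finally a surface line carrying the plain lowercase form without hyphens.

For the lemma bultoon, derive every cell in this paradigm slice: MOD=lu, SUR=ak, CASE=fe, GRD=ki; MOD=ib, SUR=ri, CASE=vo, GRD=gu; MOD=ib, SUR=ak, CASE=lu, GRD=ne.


cell MOD=lu, SUR=ak, CASE=fe, GRD=ki:
underlying: go-bultoon-eb-une-zed
1. b -> p, d -> t, g -> k / _ #: fires at position(s) 17: gobultoonebunezet
2. o -> e, u -> i / F C0 _: fires at position(s) 12: gobultoonebinezet
surface: gobultoonebinezet

cell MOD=ib, SUR=ri, CASE=vo, GRD=gu:
underlying: bo-bultoon-ke-to-ku
1. b -> p, d -> t, g -> k / _ #: no change
2. o -> e, u -> i / F C0 _: fires at position(s) 13: bobultoonketeku
surface: bobultoonketeku

cell MOD=ib, SUR=ak, CASE=lu, GRD=ne:
underlying: nu-bultoon-rog-to-zed
1. b -> p, d -> t, g -> k / _ #: fires at position(s) 17: nubultoonrogtozet
2. o -> e, u -> i / F C0 _: no change
surface: nubultoonrogtozet


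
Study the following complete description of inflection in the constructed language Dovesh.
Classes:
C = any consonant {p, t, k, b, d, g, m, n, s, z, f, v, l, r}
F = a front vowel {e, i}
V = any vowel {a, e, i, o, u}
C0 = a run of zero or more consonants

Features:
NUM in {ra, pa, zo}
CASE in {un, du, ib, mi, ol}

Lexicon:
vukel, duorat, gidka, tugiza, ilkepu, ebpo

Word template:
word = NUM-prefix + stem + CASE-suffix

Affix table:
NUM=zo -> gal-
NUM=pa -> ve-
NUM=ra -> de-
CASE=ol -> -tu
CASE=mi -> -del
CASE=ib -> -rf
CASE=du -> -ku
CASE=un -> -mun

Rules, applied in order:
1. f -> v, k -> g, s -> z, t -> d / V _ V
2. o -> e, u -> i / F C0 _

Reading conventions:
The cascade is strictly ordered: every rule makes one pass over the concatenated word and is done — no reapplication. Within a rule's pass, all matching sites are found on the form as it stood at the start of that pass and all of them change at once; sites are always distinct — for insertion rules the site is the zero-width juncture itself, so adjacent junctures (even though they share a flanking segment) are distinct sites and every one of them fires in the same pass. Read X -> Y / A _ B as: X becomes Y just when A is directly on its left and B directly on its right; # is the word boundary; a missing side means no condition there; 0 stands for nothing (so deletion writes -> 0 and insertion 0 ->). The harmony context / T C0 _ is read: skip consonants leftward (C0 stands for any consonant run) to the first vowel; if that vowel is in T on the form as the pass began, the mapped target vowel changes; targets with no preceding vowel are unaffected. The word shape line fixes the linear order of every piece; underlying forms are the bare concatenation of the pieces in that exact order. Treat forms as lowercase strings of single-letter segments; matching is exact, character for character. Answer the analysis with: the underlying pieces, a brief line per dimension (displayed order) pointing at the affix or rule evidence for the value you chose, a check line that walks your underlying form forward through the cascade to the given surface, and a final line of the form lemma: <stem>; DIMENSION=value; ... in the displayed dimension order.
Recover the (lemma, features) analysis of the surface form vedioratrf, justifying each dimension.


underlying: ve-duorat-rf
NUM=pa - signalled by the affix ve-
CASE=ib - signalled by the affix -rf
check: veduoratrf -> veduoratrf -> vedioratrf
lemma: duorat; NUM=pa; CASE=ib
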